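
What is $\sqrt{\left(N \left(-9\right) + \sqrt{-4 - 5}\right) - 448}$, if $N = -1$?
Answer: $\sqrt{-439 + 3 i} \approx 0.07159 + 20.952 i$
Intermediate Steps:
$\sqrt{\left(N \left(-9\right) + \sqrt{-4 - 5}\right) - 448} = \sqrt{\left(\left(-1\right) \left(-9\right) + \sqrt{-4 - 5}\right) - 448} = \sqrt{\left(9 + \sqrt{-9}\right) - 448} = \sqrt{\left(9 + 3 i\right) - 448} = \sqrt{-439 + 3 i}$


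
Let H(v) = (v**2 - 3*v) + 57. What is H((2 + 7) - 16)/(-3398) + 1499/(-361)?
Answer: -5139449/1226678 ≈ -4.1897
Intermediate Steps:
H(v) = 57 + v**2 - 3*v
H((2 + 7) - 16)/(-3398) + 1499/(-361) = (57 + ((2 + 7) - 16)**2 - 3*((2 + 7) - 16))/(-3398) + 1499/(-361) = (57 + (9 - 16)**2 - 3*(9 - 16))*(-1/3398) + 1499*(-1/361) = (57 + (-7)**2 - 3*(-7))*(-1/3398) - 1499/361 = (57 + 49 + 21)*(-1/3398) - 1499/361 = 127*(-1/3398) - 1499/361 = -127/3398 - 1499/361 = -5139449/1226678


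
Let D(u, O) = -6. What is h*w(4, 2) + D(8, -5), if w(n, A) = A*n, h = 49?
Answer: 386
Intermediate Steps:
h*w(4, 2) + D(8, -5) = 49*(2*4) - 6 = 49*8 - 6 = 392 - 6 = 386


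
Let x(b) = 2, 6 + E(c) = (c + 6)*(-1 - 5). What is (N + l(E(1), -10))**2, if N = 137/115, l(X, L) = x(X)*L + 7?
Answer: 1844164/13225 ≈ 139.45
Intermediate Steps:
E(c) = -42 - 6*c (E(c) = -6 + (c + 6)*(-1 - 5) = -6 + (6 + c)*(-6) = -6 + (-36 - 6*c) = -42 - 6*c)
l(X, L) = 7 + 2*L (l(X, L) = 2*L + 7 = 7 + 2*L)
N = 137/115 (N = 137*(1/115) = 137/115 ≈ 1.1913)
(N + l(E(1), -10))**2 = (137/115 + (7 + 2*(-10)))**2 = (137/115 + (7 - 20))**2 = (137/115 - 13)**2 = (-1358/115)**2 = 1844164/13225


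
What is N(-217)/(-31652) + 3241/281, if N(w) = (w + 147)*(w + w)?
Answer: 23511838/2223553 ≈ 10.574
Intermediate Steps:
N(w) = 2*w*(147 + w) (N(w) = (147 + w)*(2*w) = 2*w*(147 + w))
N(-217)/(-31652) + 3241/281 = (2*(-217)*(147 - 217))/(-31652) + 3241/281 = (2*(-217)*(-70))*(-1/31652) + 3241*(1/281) = 30380*(-1/31652) + 3241/281 = -7595/7913 + 3241/281 = 23511838/2223553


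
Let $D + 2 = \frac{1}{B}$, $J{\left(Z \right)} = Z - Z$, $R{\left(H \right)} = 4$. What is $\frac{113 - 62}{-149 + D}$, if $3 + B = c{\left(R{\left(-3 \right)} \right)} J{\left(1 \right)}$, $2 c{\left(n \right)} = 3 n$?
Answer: $- \frac{153}{454} \approx -0.337$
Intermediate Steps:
$c{\left(n \right)} = \frac{3 n}{2}$
$J{\left(Z \right)} = 0$
$B = -3$ ($B = -3 + \frac{3}{2} \cdot 4 \cdot 0 = -3 + 6 \cdot 0 = -3 + 0 = -3$)
$D = - \frac{7}{3}$ ($D = -2 + \frac{1}{-3} = -2 - \frac{1}{3} = - \frac{7}{3} \approx -2.3333$)
$\frac{113 - 62}{-149 + D} = \frac{113 - 62}{-149 - \frac{7}{3}} = \frac{51}{- \frac{454}{3}} = 51 \left(- \frac{3}{454}\right) = - \frac{153}{454}$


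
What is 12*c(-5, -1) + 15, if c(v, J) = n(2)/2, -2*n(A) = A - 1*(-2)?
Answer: 3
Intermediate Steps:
n(A) = -1 - A/2 (n(A) = -(A - 1*(-2))/2 = -(A + 2)/2 = -(2 + A)/2 = -1 - A/2)
c(v, J) = -1 (c(v, J) = (-1 - ½*2)/2 = (-1 - 1)*(½) = -2*½ = -1)
12*c(-5, -1) + 15 = 12*(-1) + 15 = -12 + 15 = 3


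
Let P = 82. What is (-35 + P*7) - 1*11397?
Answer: -10858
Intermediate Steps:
(-35 + P*7) - 1*11397 = (-35 + 82*7) - 1*11397 = (-35 + 574) - 11397 = 539 - 11397 = -10858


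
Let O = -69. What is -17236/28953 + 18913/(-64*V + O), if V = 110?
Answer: -670118813/205826877 ≈ -3.2557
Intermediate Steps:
-17236/28953 + 18913/(-64*V + O) = -17236/28953 + 18913/(-64*110 - 69) = -17236*1/28953 + 18913/(-7040 - 69) = -17236/28953 + 18913/(-7109) = -17236/28953 + 18913*(-1/7109) = -17236/28953 - 18913/7109 = -670118813/205826877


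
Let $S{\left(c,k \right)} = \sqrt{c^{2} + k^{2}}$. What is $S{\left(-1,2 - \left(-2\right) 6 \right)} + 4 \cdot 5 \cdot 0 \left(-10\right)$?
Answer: $\sqrt{197} \approx 14.036$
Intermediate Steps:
$S{\left(-1,2 - \left(-2\right) 6 \right)} + 4 \cdot 5 \cdot 0 \left(-10\right) = \sqrt{\left(-1\right)^{2} + \left(2 - \left(-2\right) 6\right)^{2}} + 4 \cdot 5 \cdot 0 \left(-10\right) = \sqrt{1 + \left(2 - -12\right)^{2}} + 20 \cdot 0 \left(-10\right) = \sqrt{1 + \left(2 + 12\right)^{2}} + 0 \left(-10\right) = \sqrt{1 + 14^{2}} + 0 = \sqrt{1 + 196} + 0 = \sqrt{197} + 0 = \sqrt{197}$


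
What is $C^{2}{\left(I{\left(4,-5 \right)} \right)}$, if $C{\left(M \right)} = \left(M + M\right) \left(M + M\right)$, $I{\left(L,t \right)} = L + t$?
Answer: $16$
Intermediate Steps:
$C{\left(M \right)} = 4 M^{2}$ ($C{\left(M \right)} = 2 M 2 M = 4 M^{2}$)
$C^{2}{\left(I{\left(4,-5 \right)} \right)} = \left(4 \left(4 - 5\right)^{2}\right)^{2} = \left(4 \left(-1\right)^{2}\right)^{2} = \left(4 \cdot 1\right)^{2} = 4^{2} = 16$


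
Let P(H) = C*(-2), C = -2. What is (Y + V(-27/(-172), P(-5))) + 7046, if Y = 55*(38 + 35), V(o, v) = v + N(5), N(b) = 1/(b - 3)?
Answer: 22131/2 ≈ 11066.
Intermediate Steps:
N(b) = 1/(-3 + b)
P(H) = 4 (P(H) = -2*(-2) = 4)
V(o, v) = ½ + v (V(o, v) = v + 1/(-3 + 5) = v + 1/2 = v + ½ = ½ + v)
Y = 4015 (Y = 55*73 = 4015)
(Y + V(-27/(-172), P(-5))) + 7046 = (4015 + (½ + 4)) + 7046 = (4015 + 9/2) + 7046 = 8039/2 + 7046 = 22131/2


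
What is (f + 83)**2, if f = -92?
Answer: 81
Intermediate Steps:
(f + 83)**2 = (-92 + 83)**2 = (-9)**2 = 81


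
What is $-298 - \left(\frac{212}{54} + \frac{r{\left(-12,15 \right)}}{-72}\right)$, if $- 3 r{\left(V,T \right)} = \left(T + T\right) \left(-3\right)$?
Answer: $- \frac{32563}{108} \approx -301.51$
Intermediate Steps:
$r{\left(V,T \right)} = 2 T$ ($r{\left(V,T \right)} = - \frac{\left(T + T\right) \left(-3\right)}{3} = - \frac{2 T \left(-3\right)}{3} = - \frac{\left(-6\right) T}{3} = 2 T$)
$-298 - \left(\frac{212}{54} + \frac{r{\left(-12,15 \right)}}{-72}\right) = -298 - \left(\frac{212}{54} + \frac{2 \cdot 15}{-72}\right) = -298 - \left(212 \cdot \frac{1}{54} + 30 \left(- \frac{1}{72}\right)\right) = -298 - \left(\frac{106}{27} - \frac{5}{12}\right) = -298 - \frac{379}{108} = - \frac{32563}{108}$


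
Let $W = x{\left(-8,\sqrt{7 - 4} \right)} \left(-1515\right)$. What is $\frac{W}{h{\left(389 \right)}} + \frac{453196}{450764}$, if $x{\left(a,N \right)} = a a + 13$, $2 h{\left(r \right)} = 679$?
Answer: $- \frac{3745001027}{10931027} \approx -342.6$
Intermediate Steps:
$h{\left(r \right)} = \frac{679}{2}$ ($h{\left(r \right)} = \frac{1}{2} \cdot 679 = \frac{679}{2}$)
$x{\left(a,N \right)} = 13 + a^{2}$ ($x{\left(a,N \right)} = a^{2} + 13 = 13 + a^{2}$)
$W = -116655$ ($W = \left(13 + \left(-8\right)^{2}\right) \left(-1515\right) = \left(13 + 64\right) \left(-1515\right) = 77 \left(-1515\right) = -116655$)
$\frac{W}{h{\left(389 \right)}} + \frac{453196}{450764} = - \frac{116655}{\frac{679}{2}} + \frac{453196}{450764} = \left(-116655\right) \frac{2}{679} + 453196 \cdot \frac{1}{450764} = - \frac{33330}{97} + \frac{113299}{112691} = - \frac{3745001027}{10931027}$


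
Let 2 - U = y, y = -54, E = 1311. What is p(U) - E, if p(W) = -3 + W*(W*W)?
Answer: 174302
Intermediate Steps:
U = 56 (U = 2 - 1*(-54) = 2 + 54 = 56)
p(W) = -3 + W**3 (p(W) = -3 + W*W**2 = -3 + W**3)
p(U) - E = (-3 + 56**3) - 1*1311 = (-3 + 175616) - 1311 = 175613 - 1311 = 174302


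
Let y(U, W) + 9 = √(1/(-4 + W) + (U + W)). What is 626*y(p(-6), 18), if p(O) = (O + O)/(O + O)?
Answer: -5634 + 313*√3738/7 ≈ -2900.2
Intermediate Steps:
p(O) = 1 (p(O) = (2*O)/((2*O)) = (2*O)*(1/(2*O)) = 1)
y(U, W) = -9 + √(U + W + 1/(-4 + W)) (y(U, W) = -9 + √(1/(-4 + W) + (U + W)) = -9 + √(U + W + 1/(-4 + W)))
626*y(p(-6), 18) = 626*(-9 + √((1 + (-4 + 18)*(1 + 18))/(-4 + 18))) = 626*(-9 + √((1 + 14*19)/14)) = 626*(-9 + √((1 + 266)/14)) = 626*(-9 + √((1/14)*267)) = 626*(-9 + √(267/14)) = 626*(-9 + √3738/14) = -5634 + 313*√3738/7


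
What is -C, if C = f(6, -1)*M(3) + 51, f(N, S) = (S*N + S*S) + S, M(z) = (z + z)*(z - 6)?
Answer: -159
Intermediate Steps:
M(z) = 2*z*(-6 + z) (M(z) = (2*z)*(-6 + z) = 2*z*(-6 + z))
f(N, S) = S + S**2 + N*S (f(N, S) = (N*S + S**2) + S = (S**2 + N*S) + S = S + S**2 + N*S)
C = 159 (C = (-(1 + 6 - 1))*(2*3*(-6 + 3)) + 51 = (-1*6)*(2*3*(-3)) + 51 = -6*(-18) + 51 = 108 + 51 = 159)
-C = -1*159 = -159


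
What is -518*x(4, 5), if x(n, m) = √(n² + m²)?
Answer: -518*√41 ≈ -3316.8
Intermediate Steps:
x(n, m) = √(m² + n²)
-518*x(4, 5) = -518*√(5² + 4²) = -518*√(25 + 16) = -518*√41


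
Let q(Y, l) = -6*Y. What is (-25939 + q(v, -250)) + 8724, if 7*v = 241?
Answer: -121951/7 ≈ -17422.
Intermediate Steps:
v = 241/7 (v = (⅐)*241 = 241/7 ≈ 34.429)
(-25939 + q(v, -250)) + 8724 = (-25939 - 6*241/7) + 8724 = (-25939 - 1446/7) + 8724 = -183019/7 + 8724 = -121951/7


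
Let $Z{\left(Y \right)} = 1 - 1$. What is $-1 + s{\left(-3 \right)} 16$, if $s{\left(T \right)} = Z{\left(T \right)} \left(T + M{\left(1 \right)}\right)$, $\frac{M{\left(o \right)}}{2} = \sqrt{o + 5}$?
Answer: $-1$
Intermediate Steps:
$M{\left(o \right)} = 2 \sqrt{5 + o}$ ($M{\left(o \right)} = 2 \sqrt{o + 5} = 2 \sqrt{5 + o}$)
$Z{\left(Y \right)} = 0$ ($Z{\left(Y \right)} = 1 - 1 = 0$)
$s{\left(T \right)} = 0$ ($s{\left(T \right)} = 0 \left(T + 2 \sqrt{5 + 1}\right) = 0 \left(T + 2 \sqrt{6}\right) = 0$)
$-1 + s{\left(-3 \right)} 16 = -1 + 0 \cdot 16 = -1 + 0 = -1$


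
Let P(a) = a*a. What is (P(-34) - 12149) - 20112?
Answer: -31105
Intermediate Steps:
P(a) = a**2
(P(-34) - 12149) - 20112 = ((-34)**2 - 12149) - 20112 = (1156 - 12149) - 20112 = -10993 - 20112 = -31105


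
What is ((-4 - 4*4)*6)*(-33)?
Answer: 3960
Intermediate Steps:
((-4 - 4*4)*6)*(-33) = ((-4 - 16)*6)*(-33) = -20*6*(-33) = -120*(-33) = 3960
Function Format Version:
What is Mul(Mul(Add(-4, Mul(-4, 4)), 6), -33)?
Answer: 3960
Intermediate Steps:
Mul(Mul(Add(-4, Mul(-4, 4)), 6), -33) = Mul(Mul(Add(-4, -16), 6), -33) = Mul(Mul(-20, 6), -33) = Mul(-120, -33) = 3960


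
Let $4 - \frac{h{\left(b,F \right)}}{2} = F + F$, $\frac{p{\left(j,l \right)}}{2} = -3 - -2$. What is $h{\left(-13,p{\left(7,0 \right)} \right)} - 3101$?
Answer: $-3085$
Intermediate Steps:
$p{\left(j,l \right)} = -2$ ($p{\left(j,l \right)} = 2 \left(-3 - -2\right) = 2 \left(-3 + 2\right) = 2 \left(-1\right) = -2$)
$h{\left(b,F \right)} = 8 - 4 F$ ($h{\left(b,F \right)} = 8 - 2 \left(F + F\right) = 8 - 2 \cdot 2 F = 8 - 4 F$)
$h{\left(-13,p{\left(7,0 \right)} \right)} - 3101 = \left(8 - -8\right) - 3101 = \left(8 + 8\right) - 3101 = 16 - 3101 = -3085$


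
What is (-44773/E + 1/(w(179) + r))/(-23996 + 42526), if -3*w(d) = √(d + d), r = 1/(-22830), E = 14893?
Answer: -309419102076479/1907166871802951570 - 5791210*√358/12805793807849 ≈ -0.00017080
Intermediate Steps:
r = -1/22830 ≈ -4.3802e-5
w(d) = -√2*√d/3 (w(d) = -√(d + d)/3 = -√2*√d/3)
(-44773/E + 1/(w(179) + r))/(-23996 + 42526) = (-44773/14893 + 1/(-√2*√179/3 - 1/22830))/(-23996 + 42526) = (-44773*1/14893 + 1/(-√358/3 - 1/22830))/18530 = (-44773/14893 + 1/(-1/22830 - √358/3))*(1/18530) = -44773/275967290 + 1/(18530*(-1/22830 - √358/3))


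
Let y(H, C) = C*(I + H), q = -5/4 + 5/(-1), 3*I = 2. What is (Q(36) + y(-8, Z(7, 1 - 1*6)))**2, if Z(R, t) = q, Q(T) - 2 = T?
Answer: 253009/36 ≈ 7028.0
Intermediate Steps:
I = 2/3 (I = (1/3)*2 = 2/3 ≈ 0.66667)
Q(T) = 2 + T
q = -25/4 (q = -5*1/4 + 5*(-1) = -5/4 - 5 = -25/4 ≈ -6.2500)
Z(R, t) = -25/4
y(H, C) = C*(2/3 + H)
(Q(36) + y(-8, Z(7, 1 - 1*6)))**2 = ((2 + 36) + (1/3)*(-25/4)*(2 + 3*(-8)))**2 = (38 + (1/3)*(-25/4)*(2 - 24))**2 = (38 + (1/3)*(-25/4)*(-22))**2 = (38 + 275/6)**2 = (503/6)**2 = 253009/36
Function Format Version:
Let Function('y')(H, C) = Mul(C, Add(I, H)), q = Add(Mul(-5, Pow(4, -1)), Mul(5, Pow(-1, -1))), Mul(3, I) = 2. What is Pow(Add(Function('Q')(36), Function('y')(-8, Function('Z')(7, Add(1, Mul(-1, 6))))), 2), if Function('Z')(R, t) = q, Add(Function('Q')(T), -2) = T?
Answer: Rational(253009, 36) ≈ 7028.0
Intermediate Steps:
I = Rational(2, 3) (I = Mul(Rational(1, 3), 2) = Rational(2, 3) ≈ 0.66667)
Function('Q')(T) = Add(2, T)
q = Rational(-25, 4) (q = Add(Mul(-5, Rational(1, 4)), Mul(5, -1)) = Add(Rational(-5, 4), -5) = Rational(-25, 4) ≈ -6.2500)
Function('Z')(R, t) = Rational(-25, 4)
Function('y')(H, C) = Mul(C, Add(Rational(2, 3), H))
Pow(Add(Function('Q')(36), Function('y')(-8, Function('Z')(7, Add(1, Mul(-1, 6))))), 2) = Pow(Add(Add(2, 36), Mul(Rational(1, 3), Rational(-25, 4), Add(2, Mul(3, -8)))), 2) = Pow(Add(38, Mul(Rational(1, 3), Rational(-25, 4), Add(2, -24))), 2) = Pow(Add(38, Mul(Rational(1, 3), Rational(-25, 4), -22)), 2) = Pow(Add(38, Rational(275, 6)), 2) = Pow(Rational(503, 6), 2) = Rational(253009, 36)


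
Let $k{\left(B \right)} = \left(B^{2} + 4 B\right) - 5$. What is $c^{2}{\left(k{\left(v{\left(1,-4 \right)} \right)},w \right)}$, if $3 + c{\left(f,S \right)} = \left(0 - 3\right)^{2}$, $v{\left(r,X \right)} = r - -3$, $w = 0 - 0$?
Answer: $36$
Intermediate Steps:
$w = 0$ ($w = 0 + 0 = 0$)
$v{\left(r,X \right)} = 3 + r$ ($v{\left(r,X \right)} = r + 3 = 3 + r$)
$k{\left(B \right)} = -5 + B^{2} + 4 B$
$c{\left(f,S \right)} = 6$ ($c{\left(f,S \right)} = -3 + \left(0 - 3\right)^{2} = -3 + \left(-3\right)^{2} = -3 + 9 = 6$)
$c^{2}{\left(k{\left(v{\left(1,-4 \right)} \right)},w \right)} = 6^{2} = 36$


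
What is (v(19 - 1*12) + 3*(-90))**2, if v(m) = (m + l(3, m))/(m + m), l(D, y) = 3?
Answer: 3553225/49 ≈ 72515.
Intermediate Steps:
v(m) = (3 + m)/(2*m) (v(m) = (m + 3)/(m + m) = (3 + m)/((2*m)) = (3 + m)*(1/(2*m)) = (3 + m)/(2*m))
(v(19 - 1*12) + 3*(-90))**2 = ((3 + (19 - 1*12))/(2*(19 - 1*12)) + 3*(-90))**2 = ((3 + (19 - 12))/(2*(19 - 12)) - 270)**2 = ((1/2)*(3 + 7)/7 - 270)**2 = ((1/2)*(1/7)*10 - 270)**2 = (5/7 - 270)**2 = (-1885/7)**2 = 3553225/49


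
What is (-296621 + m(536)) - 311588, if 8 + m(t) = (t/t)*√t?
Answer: -608217 + 2*√134 ≈ -6.0819e+5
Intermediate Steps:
m(t) = -8 + √t (m(t) = -8 + (t/t)*√t = -8 + 1*√t = -8 + √t)
(-296621 + m(536)) - 311588 = (-296621 + (-8 + √536)) - 311588 = (-296621 + (-8 + 2*√134)) - 311588 = (-296629 + 2*√134) - 311588 = -608217 + 2*√134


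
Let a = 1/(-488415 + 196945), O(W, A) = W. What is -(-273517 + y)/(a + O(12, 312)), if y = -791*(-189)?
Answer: 36147526460/3497639 ≈ 10335.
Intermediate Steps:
y = 149499
a = -1/291470 (a = 1/(-291470) = -1/291470 ≈ -3.4309e-6)
-(-273517 + y)/(a + O(12, 312)) = -(-273517 + 149499)/(-1/291470 + 12) = -(-124018)/3497639/291470 = -(-124018)*291470/3497639 = -1*(-36147526460/3497639) = 36147526460/3497639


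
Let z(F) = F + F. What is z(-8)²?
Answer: 256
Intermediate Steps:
z(F) = 2*F
z(-8)² = (2*(-8))² = (-16)² = 256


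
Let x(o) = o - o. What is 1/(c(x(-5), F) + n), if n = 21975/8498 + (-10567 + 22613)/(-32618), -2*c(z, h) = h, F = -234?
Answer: 138593882/16522691015 ≈ 0.0083881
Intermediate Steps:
x(o) = 0
c(z, h) = -h/2
n = 307206821/138593882 (n = 21975*(1/8498) + 12046*(-1/32618) = 21975/8498 - 6023/16309 = 307206821/138593882 ≈ 2.2166)
1/(c(x(-5), F) + n) = 1/(-½*(-234) + 307206821/138593882) = 1/(117 + 307206821/138593882) = 1/(16522691015/138593882) = 138593882/16522691015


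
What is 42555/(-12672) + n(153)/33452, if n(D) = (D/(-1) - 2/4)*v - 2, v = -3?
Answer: -118144979/35325312 ≈ -3.3445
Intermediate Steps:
n(D) = -½ + 3*D (n(D) = (D/(-1) - 2/4)*(-3) - 2 = (D*(-1) - 2*¼)*(-3) - 2 = (-D - ½)*(-3) - 2 = (-½ - D)*(-3) - 2 = (3/2 + 3*D) - 2 = -½ + 3*D)
42555/(-12672) + n(153)/33452 = 42555/(-12672) + (-½ + 3*153)/33452 = 42555*(-1/12672) + (-½ + 459)*(1/33452) = -14185/4224 + (917/2)*(1/33452) = -14185/4224 + 917/66904 = -118144979/35325312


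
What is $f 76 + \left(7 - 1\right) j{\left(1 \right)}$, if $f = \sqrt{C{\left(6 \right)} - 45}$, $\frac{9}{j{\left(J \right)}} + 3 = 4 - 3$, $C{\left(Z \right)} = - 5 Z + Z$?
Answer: $-27 + 76 i \sqrt{69} \approx -27.0 + 631.3 i$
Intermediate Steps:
$C{\left(Z \right)} = - 4 Z$
$j{\left(J \right)} = - \frac{9}{2}$ ($j{\left(J \right)} = \frac{9}{-3 + \left(4 - 3\right)} = \frac{9}{-3 + 1} = \frac{9}{-2} = 9 \left(- \frac{1}{2}\right) = - \frac{9}{2}$)
$f = i \sqrt{69}$ ($f = \sqrt{\left(-4\right) 6 - 45} = \sqrt{-24 - 45} = \sqrt{-69} = i \sqrt{69} \approx 8.3066 i$)
$f 76 + \left(7 - 1\right) j{\left(1 \right)} = i \sqrt{69} \cdot 76 + \left(7 - 1\right) \left(- \frac{9}{2}\right) = 76 i \sqrt{69} + 6 \left(- \frac{9}{2}\right) = 76 i \sqrt{69} - 27 = -27 + 76 i \sqrt{69}$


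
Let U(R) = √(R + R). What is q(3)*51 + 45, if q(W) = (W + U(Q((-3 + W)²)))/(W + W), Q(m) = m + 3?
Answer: 141/2 + 17*√6/2 ≈ 91.321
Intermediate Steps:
Q(m) = 3 + m
U(R) = √2*√R (U(R) = √(2*R) = √2*√R)
q(W) = (W + √2*√(3 + (-3 + W)²))/(2*W) (q(W) = (W + √2*√(3 + (-3 + W)²))/(W + W) = (W + √2*√(3 + (-3 + W)²))/((2*W)) = (W + √2*√(3 + (-3 + W)²))*(1/(2*W)) = (W + √2*√(3 + (-3 + W)²))/(2*W))
q(3)*51 + 45 = (((½)*3 + √(6 + 2*(-3 + 3)²)/2)/3)*51 + 45 = ((3/2 + √(6 + 2*0²)/2)/3)*51 + 45 = ((3/2 + √(6 + 2*0)/2)/3)*51 + 45 = ((3/2 + √(6 + 0)/2)/3)*51 + 45 = ((3/2 + √6/2)/3)*51 + 45 = (½ + √6/6)*51 + 45 = (51/2 + 17*√6/2) + 45 = 141/2 + 17*√6/2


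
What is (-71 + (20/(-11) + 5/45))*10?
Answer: -71980/99 ≈ -727.07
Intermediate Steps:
(-71 + (20/(-11) + 5/45))*10 = (-71 + (20*(-1/11) + 5*(1/45)))*10 = (-71 + (-20/11 + ⅑))*10 = (-71 - 169/99)*10 = -7198/99*10 = -71980/99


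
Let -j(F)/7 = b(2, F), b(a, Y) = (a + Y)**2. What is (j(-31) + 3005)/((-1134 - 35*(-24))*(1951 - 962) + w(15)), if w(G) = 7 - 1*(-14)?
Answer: 2882/290745 ≈ 0.0099125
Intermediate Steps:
w(G) = 21 (w(G) = 7 + 14 = 21)
b(a, Y) = (Y + a)**2
j(F) = -7*(2 + F)**2 (j(F) = -7*(F + 2)**2 = -7*(2 + F)**2)
(j(-31) + 3005)/((-1134 - 35*(-24))*(1951 - 962) + w(15)) = (-7*(2 - 31)**2 + 3005)/((-1134 - 35*(-24))*(1951 - 962) + 21) = (-7*(-29)**2 + 3005)/((-1134 + 840)*989 + 21) = (-7*841 + 3005)/(-294*989 + 21) = (-5887 + 3005)/(-290766 + 21) = -2882/(-290745) = -2882*(-1/290745) = 2882/290745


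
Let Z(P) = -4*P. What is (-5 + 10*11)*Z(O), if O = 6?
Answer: -2520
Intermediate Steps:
(-5 + 10*11)*Z(O) = (-5 + 10*11)*(-4*6) = (-5 + 110)*(-24) = 105*(-24) = -2520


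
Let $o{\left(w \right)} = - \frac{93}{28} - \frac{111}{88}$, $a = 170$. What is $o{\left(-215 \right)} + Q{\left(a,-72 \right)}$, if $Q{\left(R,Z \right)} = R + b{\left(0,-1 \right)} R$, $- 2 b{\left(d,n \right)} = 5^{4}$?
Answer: $- \frac{32623103}{616} \approx -52960.0$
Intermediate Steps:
$o{\left(w \right)} = - \frac{2823}{616}$ ($o{\left(w \right)} = \left(-93\right) \frac{1}{28} - \frac{111}{88} = - \frac{93}{28} - \frac{111}{88} = - \frac{2823}{616}$)
$b{\left(d,n \right)} = - \frac{625}{2}$ ($b{\left(d,n \right)} = - \frac{5^{4}}{2} = \left(- \frac{1}{2}\right) 625 = - \frac{625}{2}$)
$Q{\left(R,Z \right)} = - \frac{623 R}{2}$ ($Q{\left(R,Z \right)} = R - \frac{625 R}{2} = - \frac{623 R}{2}$)
$o{\left(-215 \right)} + Q{\left(a,-72 \right)} = - \frac{2823}{616} - 52955 = - \frac{32623103}{616}$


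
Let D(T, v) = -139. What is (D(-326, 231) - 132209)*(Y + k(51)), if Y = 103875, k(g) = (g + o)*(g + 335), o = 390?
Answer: -36276719148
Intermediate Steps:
k(g) = (335 + g)*(390 + g) (k(g) = (g + 390)*(g + 335) = (390 + g)*(335 + g) = (335 + g)*(390 + g))
(D(-326, 231) - 132209)*(Y + k(51)) = (-139 - 132209)*(103875 + (130650 + 51² + 725*51)) = -132348*(103875 + (130650 + 2601 + 36975)) = -132348*(103875 + 170226) = -132348*274101 = -36276719148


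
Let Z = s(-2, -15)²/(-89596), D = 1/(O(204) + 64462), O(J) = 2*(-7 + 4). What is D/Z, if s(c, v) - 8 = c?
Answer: -22399/580104 ≈ -0.038612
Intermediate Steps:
s(c, v) = 8 + c
O(J) = -6 (O(J) = 2*(-3) = -6)
D = 1/64456 (D = 1/(-6 + 64462) = 1/64456 ≈ 1.5514e-5)
Z = -9/22399 (Z = (8 - 2)²/(-89596) = 6²*(-1/89596) = 36*(-1/89596) = -9/22399 ≈ -0.00040180)
D/Z = 1/(64456*(-9/22399)) = (1/64456)*(-22399/9) = -22399/580104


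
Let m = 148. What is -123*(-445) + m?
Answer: 54883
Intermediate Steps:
-123*(-445) + m = -123*(-445) + 148 = 54735 + 148 = 54883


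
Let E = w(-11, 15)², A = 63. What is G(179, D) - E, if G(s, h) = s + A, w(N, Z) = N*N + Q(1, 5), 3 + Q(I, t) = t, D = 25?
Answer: -14887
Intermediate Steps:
Q(I, t) = -3 + t
w(N, Z) = 2 + N² (w(N, Z) = N*N + (-3 + 5) = N² + 2 = 2 + N²)
G(s, h) = 63 + s (G(s, h) = s + 63 = 63 + s)
E = 15129 (E = (2 + (-11)²)² = (2 + 121)² = 123² = 15129)
G(179, D) - E = (63 + 179) - 1*15129 = 242 - 15129 = -14887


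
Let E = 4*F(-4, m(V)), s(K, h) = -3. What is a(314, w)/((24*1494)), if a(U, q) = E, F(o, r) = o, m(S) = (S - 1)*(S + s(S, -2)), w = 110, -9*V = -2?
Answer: -1/2241 ≈ -0.00044623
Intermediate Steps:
V = 2/9 (V = -⅑*(-2) = 2/9 ≈ 0.22222)
m(S) = (-1 + S)*(-3 + S) (m(S) = (S - 1)*(S - 3) = (-1 + S)*(-3 + S))
E = -16 (E = 4*(-4) = -16)
a(U, q) = -16
a(314, w)/((24*1494)) = -16/(24*1494) = -16/35856 = -16*1/35856 = -1/2241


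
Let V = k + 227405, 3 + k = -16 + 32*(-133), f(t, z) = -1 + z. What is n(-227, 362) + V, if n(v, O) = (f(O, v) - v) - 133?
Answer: 222996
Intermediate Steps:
k = -4275 (k = -3 + (-16 + 32*(-133)) = -3 + (-16 - 4256) = -3 - 4272 = -4275)
n(v, O) = -134 (n(v, O) = ((-1 + v) - v) - 133 = -1 - 133 = -134)
V = 223130 (V = -4275 + 227405 = 223130)
n(-227, 362) + V = -134 + 223130 = 222996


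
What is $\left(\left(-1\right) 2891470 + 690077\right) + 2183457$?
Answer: $-17936$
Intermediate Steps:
$\left(\left(-1\right) 2891470 + 690077\right) + 2183457 = \left(-2891470 + 690077\right) + 2183457 = -2201393 + 2183457 = -17936$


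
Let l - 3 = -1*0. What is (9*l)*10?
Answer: 270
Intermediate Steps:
l = 3 (l = 3 - 1*0 = 3 + 0 = 3)
(9*l)*10 = (9*3)*10 = 27*10 = 270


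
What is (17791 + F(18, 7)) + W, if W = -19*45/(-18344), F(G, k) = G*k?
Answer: 328670303/18344 ≈ 17917.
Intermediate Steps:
W = 855/18344 (W = -855*(-1/18344) = 855/18344 ≈ 0.046609)
(17791 + F(18, 7)) + W = (17791 + 18*7) + 855/18344 = (17791 + 126) + 855/18344 = 17917 + 855/18344 = 328670303/18344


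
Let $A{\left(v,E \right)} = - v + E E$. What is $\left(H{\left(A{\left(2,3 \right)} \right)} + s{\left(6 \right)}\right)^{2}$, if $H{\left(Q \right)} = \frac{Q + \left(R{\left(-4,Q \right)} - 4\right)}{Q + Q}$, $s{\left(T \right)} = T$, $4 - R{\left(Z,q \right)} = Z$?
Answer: $\frac{9025}{196} \approx 46.046$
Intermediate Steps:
$R{\left(Z,q \right)} = 4 - Z$
$A{\left(v,E \right)} = E^{2} - v$ ($A{\left(v,E \right)} = - v + E^{2} = E^{2} - v$)
$H{\left(Q \right)} = \frac{4 + Q}{2 Q}$ ($H{\left(Q \right)} = \frac{Q + \left(\left(4 - -4\right) - 4\right)}{Q + Q} = \frac{Q + \left(\left(4 + 4\right) - 4\right)}{2 Q} = \left(Q + \left(8 - 4\right)\right) \frac{1}{2 Q} = \left(Q + 4\right) \frac{1}{2 Q} = \left(4 + Q\right) \frac{1}{2 Q} = \frac{4 + Q}{2 Q}$)
$\left(H{\left(A{\left(2,3 \right)} \right)} + s{\left(6 \right)}\right)^{2} = \left(\frac{4 + \left(3^{2} - 2\right)}{2 \left(3^{2} - 2\right)} + 6\right)^{2} = \left(\frac{4 + \left(9 - 2\right)}{2 \left(9 - 2\right)} + 6\right)^{2} = \left(\frac{4 + 7}{2 \cdot 7} + 6\right)^{2} = \left(\frac{1}{2} \cdot \frac{1}{7} \cdot 11 + 6\right)^{2} = \left(\frac{11}{14} + 6\right)^{2} = \left(\frac{95}{14}\right)^{2} = \frac{9025}{196}$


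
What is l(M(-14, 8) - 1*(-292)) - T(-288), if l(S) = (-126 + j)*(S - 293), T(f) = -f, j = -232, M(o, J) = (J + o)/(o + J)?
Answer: -288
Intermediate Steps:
M(o, J) = 1 (M(o, J) = (J + o)/(J + o) = 1)
l(S) = 104894 - 358*S (l(S) = (-126 - 232)*(S - 293) = -358*(-293 + S) = 104894 - 358*S)
l(M(-14, 8) - 1*(-292)) - T(-288) = (104894 - 358*(1 - 1*(-292))) - (-1)*(-288) = (104894 - 358*(1 + 292)) - 1*288 = (104894 - 358*293) - 288 = (104894 - 104894) - 288 = 0 - 288 = -288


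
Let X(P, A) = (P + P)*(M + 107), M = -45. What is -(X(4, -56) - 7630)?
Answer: 7134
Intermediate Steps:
X(P, A) = 124*P (X(P, A) = (P + P)*(-45 + 107) = (2*P)*62 = 124*P)
-(X(4, -56) - 7630) = -(124*4 - 7630) = -(496 - 7630) = -1*(-7134) = 7134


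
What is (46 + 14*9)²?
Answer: 29584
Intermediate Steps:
(46 + 14*9)² = (46 + 126)² = 172² = 29584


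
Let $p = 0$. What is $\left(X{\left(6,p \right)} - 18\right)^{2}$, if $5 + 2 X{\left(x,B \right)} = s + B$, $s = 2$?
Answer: $\frac{1521}{4} \approx 380.25$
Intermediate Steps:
$X{\left(x,B \right)} = - \frac{3}{2} + \frac{B}{2}$ ($X{\left(x,B \right)} = - \frac{5}{2} + \frac{2 + B}{2} = - \frac{5}{2} + \left(1 + \frac{B}{2}\right) = - \frac{3}{2} + \frac{B}{2}$)
$\left(X{\left(6,p \right)} - 18\right)^{2} = \left(\left(- \frac{3}{2} + \frac{1}{2} \cdot 0\right) - 18\right)^{2} = \left(\left(- \frac{3}{2} + 0\right) - 18\right)^{2} = \left(- \frac{3}{2} - 18\right)^{2} = \left(- \frac{39}{2}\right)^{2} = \frac{1521}{4}$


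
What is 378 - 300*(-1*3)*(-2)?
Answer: -1422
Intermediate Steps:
378 - 300*(-1*3)*(-2) = 378 - (-900)*(-2) = 378 - 300*6 = 378 - 1800 = -1422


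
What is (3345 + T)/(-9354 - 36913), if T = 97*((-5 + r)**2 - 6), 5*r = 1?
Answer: -124947/1156675 ≈ -0.10802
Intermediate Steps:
r = 1/5 (r = (1/5)*1 = 1/5 ≈ 0.20000)
T = 41322/25 (T = 97*((-5 + 1/5)**2 - 6) = 97*((-24/5)**2 - 6) = 97*(576/25 - 6) = 97*(426/25) = 41322/25 ≈ 1652.9)
(3345 + T)/(-9354 - 36913) = (3345 + 41322/25)/(-9354 - 36913) = (124947/25)/(-46267) = (124947/25)*(-1/46267) = -124947/1156675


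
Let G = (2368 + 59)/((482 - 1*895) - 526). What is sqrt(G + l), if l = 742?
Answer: sqrt(72439781)/313 ≈ 27.192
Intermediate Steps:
G = -809/313 (G = 2427/((482 - 895) - 526) = 2427/(-413 - 526) = 2427/(-939) = 2427*(-1/939) = -809/313 ≈ -2.5847)
sqrt(G + l) = sqrt(-809/313 + 742) = sqrt(231437/313) = sqrt(72439781)/313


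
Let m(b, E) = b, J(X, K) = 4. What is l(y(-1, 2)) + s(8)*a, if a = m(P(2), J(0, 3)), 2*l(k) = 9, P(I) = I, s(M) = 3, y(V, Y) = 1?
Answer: 21/2 ≈ 10.500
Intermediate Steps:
l(k) = 9/2 (l(k) = (½)*9 = 9/2)
a = 2
l(y(-1, 2)) + s(8)*a = 9/2 + 3*2 = 9/2 + 6 = 21/2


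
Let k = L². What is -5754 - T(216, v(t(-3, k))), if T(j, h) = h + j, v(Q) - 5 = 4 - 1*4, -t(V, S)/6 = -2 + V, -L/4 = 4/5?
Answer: -5975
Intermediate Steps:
L = -16/5 ≈ -3.2000
k = 256/25 (k = (-16/5)² = 256/25 ≈ 10.240)
t(V, S) = 12 - 6*V (t(V, S) = -6*(-2 + V) = 12 - 6*V)
v(Q) = 5 (v(Q) = 5 + (4 - 1*4) = 5 + (4 - 4) = 5 + 0 = 5)
-5754 - T(216, v(t(-3, k))) = -5754 - (5 + 216) = -5754 - 1*221 = -5754 - 221 = -5975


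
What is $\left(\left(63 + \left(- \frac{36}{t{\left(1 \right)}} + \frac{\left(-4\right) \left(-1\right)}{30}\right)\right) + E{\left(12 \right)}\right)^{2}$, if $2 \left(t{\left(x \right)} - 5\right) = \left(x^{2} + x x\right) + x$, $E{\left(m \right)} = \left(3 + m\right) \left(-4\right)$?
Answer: $\frac{219961}{38025} \approx 5.7846$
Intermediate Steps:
$E{\left(m \right)} = -12 - 4 m$
$t{\left(x \right)} = 5 + x^{2} + \frac{x}{2}$ ($t{\left(x \right)} = 5 + \frac{\left(x^{2} + x x\right) + x}{2} = 5 + \frac{\left(x^{2} + x^{2}\right) + x}{2} = 5 + \frac{2 x^{2} + x}{2} = 5 + \frac{x + 2 x^{2}}{2} = 5 + \left(x^{2} + \frac{x}{2}\right) = 5 + x^{2} + \frac{x}{2}$)
$\left(\left(63 + \left(- \frac{36}{t{\left(1 \right)}} + \frac{\left(-4\right) \left(-1\right)}{30}\right)\right) + E{\left(12 \right)}\right)^{2} = \left(\left(63 + \left(- \frac{36}{5 + 1^{2} + \frac{1}{2} \cdot 1} + \frac{\left(-4\right) \left(-1\right)}{30}\right)\right) - 60\right)^{2} = \left(\left(63 + \left(- \frac{36}{5 + 1 + \frac{1}{2}} + 4 \cdot \frac{1}{30}\right)\right) - 60\right)^{2} = \left(\left(63 + \left(- \frac{36}{\frac{13}{2}} + \frac{2}{15}\right)\right) - 60\right)^{2} = \left(\left(63 + \left(\left(-36\right) \frac{2}{13} + \frac{2}{15}\right)\right) - 60\right)^{2} = \left(\left(63 + \left(- \frac{72}{13} + \frac{2}{15}\right)\right) - 60\right)^{2} = \left(\left(63 - \frac{1054}{195}\right) - 60\right)^{2} = \left(\frac{11231}{195} - 60\right)^{2} = \left(- \frac{469}{195}\right)^{2} = \frac{219961}{38025}$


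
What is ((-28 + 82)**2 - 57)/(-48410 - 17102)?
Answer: -2859/65512 ≈ -0.043641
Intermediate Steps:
((-28 + 82)**2 - 57)/(-48410 - 17102) = (54**2 - 57)/(-65512) = (2916 - 57)*(-1/65512) = 2859*(-1/65512) = -2859/65512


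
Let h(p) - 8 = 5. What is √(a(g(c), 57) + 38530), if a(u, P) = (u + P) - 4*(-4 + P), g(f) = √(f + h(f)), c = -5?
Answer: √(38375 + 2*√2) ≈ 195.90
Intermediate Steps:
h(p) = 13 (h(p) = 8 + 5 = 13)
g(f) = √(13 + f) (g(f) = √(f + 13) = √(13 + f))
a(u, P) = 16 + u - 3*P (a(u, P) = (P + u) + (16 - 4*P) = 16 + u - 3*P)
√(a(g(c), 57) + 38530) = √((16 + √(13 - 5) - 3*57) + 38530) = √((16 + √8 - 171) + 38530) = √((16 + 2*√2 - 171) + 38530) = √((-155 + 2*√2) + 38530) = √(38375 + 2*√2)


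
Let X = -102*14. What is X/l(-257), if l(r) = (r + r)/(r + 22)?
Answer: -167790/257 ≈ -652.88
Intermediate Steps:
l(r) = 2*r/(22 + r) (l(r) = (2*r)/(22 + r) = 2*r/(22 + r))
X = -1428
X/l(-257) = -1428/(2*(-257)/(22 - 257)) = -1428/(2*(-257)/(-235)) = -1428/(2*(-257)*(-1/235)) = -1428/514/235 = -1428*235/514 = -167790/257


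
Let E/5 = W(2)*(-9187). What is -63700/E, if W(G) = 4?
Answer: 3185/9187 ≈ 0.34669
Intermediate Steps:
E = -183740 (E = 5*(4*(-9187)) = 5*(-36748) = -183740)
-63700/E = -63700/(-183740) = -63700*(-1/183740) = 3185/9187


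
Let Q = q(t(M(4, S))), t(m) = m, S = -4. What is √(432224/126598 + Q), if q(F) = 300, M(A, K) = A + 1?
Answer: 2*√303927173447/63299 ≈ 17.419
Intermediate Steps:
M(A, K) = 1 + A
Q = 300
√(432224/126598 + Q) = √(432224/126598 + 300) = √(432224*(1/126598) + 300) = √(216112/63299 + 300) = √(19205812/63299) = 2*√303927173447/63299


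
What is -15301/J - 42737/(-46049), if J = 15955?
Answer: -22726914/734711795 ≈ -0.030933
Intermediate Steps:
-15301/J - 42737/(-46049) = -15301/15955 - 42737/(-46049) = -15301*1/15955 - 42737*(-1/46049) = -15301/15955 + 42737/46049 = -22726914/734711795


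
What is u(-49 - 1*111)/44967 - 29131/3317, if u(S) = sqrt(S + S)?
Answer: -29131/3317 + 8*I*sqrt(5)/44967 ≈ -8.7823 + 0.00039781*I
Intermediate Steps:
u(S) = sqrt(2)*sqrt(S) (u(S) = sqrt(2*S) = sqrt(2)*sqrt(S))
u(-49 - 1*111)/44967 - 29131/3317 = (sqrt(2)*sqrt(-49 - 1*111))/44967 - 29131/3317 = (sqrt(2)*sqrt(-49 - 111))*(1/44967) - 29131*1/3317 = (sqrt(2)*sqrt(-160))*(1/44967) - 29131/3317 = (sqrt(2)*(4*I*sqrt(10)))*(1/44967) - 29131/3317 = (8*I*sqrt(5))*(1/44967) - 29131/3317 = 8*I*sqrt(5)/44967 - 29131/3317 = -29131/3317 + 8*I*sqrt(5)/44967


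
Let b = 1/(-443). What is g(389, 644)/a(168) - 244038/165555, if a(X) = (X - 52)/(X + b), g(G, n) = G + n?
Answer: 4238385144167/2835846780 ≈ 1494.6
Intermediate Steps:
b = -1/443 ≈ -0.0022573
a(X) = (-52 + X)/(-1/443 + X) (a(X) = (X - 52)/(X - 1/443) = (-52 + X)/(-1/443 + X))
g(389, 644)/a(168) - 244038/165555 = (389 + 644)/((443*(-52 + 168)/(-1 + 443*168))) - 244038/165555 = 1033/((443*116/(-1 + 74424))) - 244038*1/165555 = 1033/((443*116/74423)) - 81346/55185 = 1033/((443*(1/74423)*116)) - 81346/55185 = 1033/(51388/74423) - 81346/55185 = 1033*(74423/51388) - 81346/55185 = 76878959/51388 - 81346/55185 = 4238385144167/2835846780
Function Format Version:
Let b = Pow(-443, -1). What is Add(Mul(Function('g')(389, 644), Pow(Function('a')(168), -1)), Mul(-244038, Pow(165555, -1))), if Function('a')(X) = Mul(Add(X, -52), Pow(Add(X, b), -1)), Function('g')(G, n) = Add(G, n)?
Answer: Rational(4238385144167, 2835846780) ≈ 1494.6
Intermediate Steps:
b = Rational(-1, 443) ≈ -0.0022573
Function('a')(X) = Mul(Pow(Add(Rational(-1, 443), X), -1), Add(-52, X)) (Function('a')(X) = Mul(Add(X, -52), Pow(Add(X, Rational(-1, 443)), -1)) = Mul(Add(-52, X), Pow(Add(Rational(-1, 443), X), -1)) = Mul(Pow(Add(Rational(-1, 443), X), -1), Add(-52, X)))
Add(Mul(Function('g')(389, 644), Pow(Function('a')(168), -1)), Mul(-244038, Pow(165555, -1))) = Add(Mul(Add(389, 644), Pow(Mul(443, Pow(Add(-1, Mul(443, 168)), -1), Add(-52, 168)), -1)), Mul(-244038, Pow(165555, -1))) = Add(Mul(1033, Pow(Mul(443, Pow(Add(-1, 74424), -1), 116), -1)), Mul(-244038, Rational(1, 165555))) = Add(Mul(1033, Pow(Mul(443, Pow(74423, -1), 116), -1)), Rational(-81346, 55185)) = Add(Mul(1033, Pow(Mul(443, Rational(1, 74423), 116), -1)), Rational(-81346, 55185)) = Add(Mul(1033, Pow(Rational(51388, 74423), -1)), Rational(-81346, 55185)) = Add(Mul(1033, Rational(74423, 51388)), Rational(-81346, 55185)) = Add(Rational(76878959, 51388), Rational(-81346, 55185)) = Rational(4238385144167, 2835846780)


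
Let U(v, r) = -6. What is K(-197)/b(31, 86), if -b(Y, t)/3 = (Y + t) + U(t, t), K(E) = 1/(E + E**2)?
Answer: -1/12857796 ≈ -7.7774e-8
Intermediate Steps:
b(Y, t) = 18 - 3*Y - 3*t (b(Y, t) = -3*((Y + t) - 6) = -3*(-6 + Y + t) = 18 - 3*Y - 3*t)
K(-197)/b(31, 86) = (1/((-197)*(1 - 197)))/(18 - 3*31 - 3*86) = (-1/197/(-196))/(18 - 93 - 258) = -1/197*(-1/196)/(-333) = (1/38612)*(-1/333) = -1/12857796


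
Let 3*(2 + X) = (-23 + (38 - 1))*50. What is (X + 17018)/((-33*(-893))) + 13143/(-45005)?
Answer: 1166985539/3978757035 ≈ 0.29330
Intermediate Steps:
X = 694/3 (X = -2 + ((-23 + (38 - 1))*50)/3 = -2 + ((-23 + 37)*50)/3 = -2 + (14*50)/3 = -2 + (1/3)*700 = -2 + 700/3 = 694/3 ≈ 231.33)
(X + 17018)/((-33*(-893))) + 13143/(-45005) = (694/3 + 17018)/((-33*(-893))) + 13143/(-45005) = (51748/3)/29469 + 13143*(-1/45005) = (51748/3)*(1/29469) - 13143/45005 = 51748/88407 - 13143/45005 = 1166985539/3978757035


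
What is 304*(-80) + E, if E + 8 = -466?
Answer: -24794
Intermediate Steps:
E = -474 (E = -8 - 466 = -474)
304*(-80) + E = 304*(-80) - 474 = -24320 - 474 = -24794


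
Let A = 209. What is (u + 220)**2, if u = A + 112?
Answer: 292681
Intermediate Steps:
u = 321 (u = 209 + 112 = 321)
(u + 220)**2 = (321 + 220)**2 = 541**2 = 292681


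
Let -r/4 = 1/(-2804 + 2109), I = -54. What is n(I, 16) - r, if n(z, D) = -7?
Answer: -4869/695 ≈ -7.0058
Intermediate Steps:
r = 4/695 (r = -4/(-2804 + 2109) = -4/(-695) = -4*(-1/695) = 4/695 ≈ 0.0057554)
n(I, 16) - r = -7 - 1*4/695 = -7 - 4/695 = -4869/695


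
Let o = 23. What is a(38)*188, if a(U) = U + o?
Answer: 11468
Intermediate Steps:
a(U) = 23 + U (a(U) = U + 23 = 23 + U)
a(38)*188 = (23 + 38)*188 = 61*188 = 11468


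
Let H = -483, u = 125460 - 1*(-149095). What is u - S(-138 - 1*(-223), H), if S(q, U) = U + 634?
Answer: 274404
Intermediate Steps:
u = 274555 (u = 125460 + 149095 = 274555)
S(q, U) = 634 + U
u - S(-138 - 1*(-223), H) = 274555 - (634 - 483) = 274555 - 1*151 = 274555 - 151 = 274404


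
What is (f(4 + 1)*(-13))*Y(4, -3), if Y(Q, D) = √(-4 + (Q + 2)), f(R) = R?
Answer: -65*√2 ≈ -91.924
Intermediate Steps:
Y(Q, D) = √(-2 + Q) (Y(Q, D) = √(-4 + (2 + Q)) = √(-2 + Q))
(f(4 + 1)*(-13))*Y(4, -3) = ((4 + 1)*(-13))*√(-2 + 4) = (5*(-13))*√2 = -65*√2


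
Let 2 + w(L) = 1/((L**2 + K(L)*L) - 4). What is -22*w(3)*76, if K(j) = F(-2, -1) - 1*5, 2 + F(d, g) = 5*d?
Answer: 77748/23 ≈ 3380.3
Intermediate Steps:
F(d, g) = -2 + 5*d
K(j) = -17 (K(j) = (-2 + 5*(-2)) - 1*5 = (-2 - 10) - 5 = -12 - 5 = -17)
w(L) = -2 + 1/(-4 + L**2 - 17*L) (w(L) = -2 + 1/((L**2 - 17*L) - 4) = -2 + 1/(-4 + L**2 - 17*L))
-22*w(3)*76 = -22*(-9 - 34*3 + 2*3**2)/(4 - 1*3**2 + 17*3)*76 = -22*(-9 - 102 + 2*9)/(4 - 1*9 + 51)*76 = -22*(-9 - 102 + 18)/(4 - 9 + 51)*76 = -22*(-93)/46*76 = -11*(-93)/23*76 = -22*(-93/46)*76 = (1023/23)*76 = 77748/23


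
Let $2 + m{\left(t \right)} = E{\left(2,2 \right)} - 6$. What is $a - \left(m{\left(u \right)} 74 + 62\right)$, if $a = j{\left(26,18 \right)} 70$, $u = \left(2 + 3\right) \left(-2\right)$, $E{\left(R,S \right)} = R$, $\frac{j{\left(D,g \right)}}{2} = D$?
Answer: $4022$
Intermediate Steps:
$j{\left(D,g \right)} = 2 D$
$u = -10$ ($u = 5 \left(-2\right) = -10$)
$m{\left(t \right)} = -6$ ($m{\left(t \right)} = -2 + \left(2 - 6\right) = -2 - 4 = -6$)
$a = 3640$ ($a = 2 \cdot 26 \cdot 70 = 52 \cdot 70 = 3640$)
$a - \left(m{\left(u \right)} 74 + 62\right) = 3640 - \left(\left(-6\right) 74 + 62\right) = 3640 - \left(-444 + 62\right) = 3640 - -382 = 3640 + 382 = 4022$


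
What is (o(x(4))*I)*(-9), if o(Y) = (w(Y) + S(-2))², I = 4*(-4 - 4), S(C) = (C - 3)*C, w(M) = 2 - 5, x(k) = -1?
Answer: 14112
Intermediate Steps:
w(M) = -3
S(C) = C*(-3 + C) (S(C) = (-3 + C)*C = C*(-3 + C))
I = -32 (I = 4*(-8) = -32)
o(Y) = 49 (o(Y) = (-3 - 2*(-3 - 2))² = (-3 - 2*(-5))² = (-3 + 10)² = 7² = 49)
(o(x(4))*I)*(-9) = (49*(-32))*(-9) = -1568*(-9) = 14112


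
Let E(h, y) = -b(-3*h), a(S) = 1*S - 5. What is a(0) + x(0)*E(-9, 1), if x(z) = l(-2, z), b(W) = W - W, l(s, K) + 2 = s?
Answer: -5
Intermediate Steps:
l(s, K) = -2 + s
b(W) = 0
a(S) = -5 + S (a(S) = S - 5 = -5 + S)
E(h, y) = 0 (E(h, y) = -1*0 = 0)
x(z) = -4 (x(z) = -2 - 2 = -4)
a(0) + x(0)*E(-9, 1) = (-5 + 0) - 4*0 = -5 + 0 = -5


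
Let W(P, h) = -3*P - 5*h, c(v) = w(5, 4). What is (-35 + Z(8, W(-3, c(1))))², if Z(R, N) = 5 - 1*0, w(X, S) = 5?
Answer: 900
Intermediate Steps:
c(v) = 5
W(P, h) = -5*h - 3*P
Z(R, N) = 5 (Z(R, N) = 5 + 0 = 5)
(-35 + Z(8, W(-3, c(1))))² = (-35 + 5)² = (-30)² = 900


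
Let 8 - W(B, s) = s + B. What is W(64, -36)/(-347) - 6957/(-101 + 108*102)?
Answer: -2195779/3787505 ≈ -0.57974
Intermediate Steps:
W(B, s) = 8 - B - s (W(B, s) = 8 - (s + B) = 8 - (B + s) = 8 + (-B - s) = 8 - B - s)
W(64, -36)/(-347) - 6957/(-101 + 108*102) = (8 - 1*64 - 1*(-36))/(-347) - 6957/(-101 + 108*102) = (8 - 64 + 36)*(-1/347) - 6957/(-101 + 11016) = -20*(-1/347) - 6957/10915 = 20/347 - 6957*1/10915 = 20/347 - 6957/10915 = -2195779/3787505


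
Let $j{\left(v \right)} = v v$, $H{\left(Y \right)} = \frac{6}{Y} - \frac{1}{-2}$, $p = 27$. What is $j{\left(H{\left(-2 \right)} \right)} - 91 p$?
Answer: $- \frac{9803}{4} \approx -2450.8$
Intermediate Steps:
$H{\left(Y \right)} = \frac{1}{2} + \frac{6}{Y}$ ($H{\left(Y \right)} = \frac{6}{Y} - - \frac{1}{2} = \frac{6}{Y} + \frac{1}{2} = \frac{1}{2} + \frac{6}{Y}$)
$j{\left(v \right)} = v^{2}$
$j{\left(H{\left(-2 \right)} \right)} - 91 p = \left(\frac{12 - 2}{2 \left(-2\right)}\right)^{2} - 2457 = \left(\frac{1}{2} \left(- \frac{1}{2}\right) 10\right)^{2} - 2457 = \left(- \frac{5}{2}\right)^{2} - 2457 = \frac{25}{4} - 2457 = - \frac{9803}{4}$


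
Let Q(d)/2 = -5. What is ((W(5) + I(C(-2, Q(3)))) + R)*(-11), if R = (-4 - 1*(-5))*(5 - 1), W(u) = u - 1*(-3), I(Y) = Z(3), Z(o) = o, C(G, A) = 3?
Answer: -165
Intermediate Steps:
Q(d) = -10 (Q(d) = 2*(-5) = -10)
I(Y) = 3
W(u) = 3 + u (W(u) = u + 3 = 3 + u)
R = 4 (R = (-4 + 5)*4 = 1*4 = 4)
((W(5) + I(C(-2, Q(3)))) + R)*(-11) = (((3 + 5) + 3) + 4)*(-11) = ((8 + 3) + 4)*(-11) = (11 + 4)*(-11) = 15*(-11) = -165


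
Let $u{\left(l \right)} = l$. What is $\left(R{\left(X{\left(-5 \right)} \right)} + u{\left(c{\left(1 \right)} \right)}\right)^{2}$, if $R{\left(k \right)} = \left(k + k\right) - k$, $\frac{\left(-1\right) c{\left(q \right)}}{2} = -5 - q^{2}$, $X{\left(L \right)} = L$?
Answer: $49$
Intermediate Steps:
$c{\left(q \right)} = 10 + 2 q^{2}$ ($c{\left(q \right)} = - 2 \left(-5 - q^{2}\right) = 10 + 2 q^{2}$)
$R{\left(k \right)} = k$ ($R{\left(k \right)} = 2 k - k = k$)
$\left(R{\left(X{\left(-5 \right)} \right)} + u{\left(c{\left(1 \right)} \right)}\right)^{2} = \left(-5 + \left(10 + 2 \cdot 1^{2}\right)\right)^{2} = \left(-5 + \left(10 + 2 \cdot 1\right)\right)^{2} = \left(-5 + \left(10 + 2\right)\right)^{2} = \left(-5 + 12\right)^{2} = 7^{2} = 49$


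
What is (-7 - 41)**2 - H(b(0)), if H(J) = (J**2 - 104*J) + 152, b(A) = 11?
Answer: 3175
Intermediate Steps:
H(J) = 152 + J**2 - 104*J
(-7 - 41)**2 - H(b(0)) = (-7 - 41)**2 - (152 + 11**2 - 104*11) = (-48)**2 - (152 + 121 - 1144) = 2304 - 1*(-871) = 2304 + 871 = 3175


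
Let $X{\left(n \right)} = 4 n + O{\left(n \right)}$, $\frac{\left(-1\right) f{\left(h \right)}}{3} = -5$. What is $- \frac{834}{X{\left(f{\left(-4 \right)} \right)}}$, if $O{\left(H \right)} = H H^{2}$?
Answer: $- \frac{278}{1145} \approx -0.24279$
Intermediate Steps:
$f{\left(h \right)} = 15$ ($f{\left(h \right)} = \left(-3\right) \left(-5\right) = 15$)
$O{\left(H \right)} = H^{3}$
$X{\left(n \right)} = n^{3} + 4 n$ ($X{\left(n \right)} = 4 n + n^{3} = n^{3} + 4 n$)
$- \frac{834}{X{\left(f{\left(-4 \right)} \right)}} = - \frac{834}{15 \left(4 + 15^{2}\right)} = - \frac{834}{15 \left(4 + 225\right)} = - \frac{834}{15 \cdot 229} = - \frac{834}{3435} = \left(-834\right) \frac{1}{3435} = - \frac{278}{1145}$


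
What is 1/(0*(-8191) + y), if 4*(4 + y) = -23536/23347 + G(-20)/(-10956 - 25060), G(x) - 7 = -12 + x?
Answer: -3363462208/14300937733 ≈ -0.23519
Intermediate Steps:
G(x) = -5 + x (G(x) = 7 + (-12 + x) = -5 + x)
y = -14300937733/3363462208 (y = -4 + (-23536/23347 + (-5 - 20)/(-10956 - 25060))/4 = -4 + (-23536*1/23347 - 25/(-36016))/4 = -4 + (-23536/23347 - 25*(-1/36016))/4 = -4 + (-23536/23347 + 25/36016)/4 = -4 + (1/4)*(-847088901/840865552) = -4 - 847088901/3363462208 = -14300937733/3363462208 ≈ -4.2518)
1/(0*(-8191) + y) = 1/(0*(-8191) - 14300937733/3363462208) = 1/(0 - 14300937733/3363462208) = 1/(-14300937733/3363462208) = -3363462208/14300937733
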